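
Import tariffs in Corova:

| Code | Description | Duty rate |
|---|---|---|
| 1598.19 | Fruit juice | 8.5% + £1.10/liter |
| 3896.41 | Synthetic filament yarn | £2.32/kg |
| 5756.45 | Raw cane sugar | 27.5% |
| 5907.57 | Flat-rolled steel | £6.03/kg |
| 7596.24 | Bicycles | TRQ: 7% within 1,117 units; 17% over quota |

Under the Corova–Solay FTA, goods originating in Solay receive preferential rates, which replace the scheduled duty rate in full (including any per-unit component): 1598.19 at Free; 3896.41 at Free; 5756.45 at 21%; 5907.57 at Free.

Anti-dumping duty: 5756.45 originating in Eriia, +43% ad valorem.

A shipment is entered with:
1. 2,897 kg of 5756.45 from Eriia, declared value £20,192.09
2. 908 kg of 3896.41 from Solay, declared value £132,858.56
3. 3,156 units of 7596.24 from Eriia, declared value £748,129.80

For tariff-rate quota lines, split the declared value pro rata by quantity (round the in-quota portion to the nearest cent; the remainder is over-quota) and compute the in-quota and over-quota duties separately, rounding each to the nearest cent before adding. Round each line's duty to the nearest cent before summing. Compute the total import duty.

£114,939.00

Line 1 (5756.45, Eriia, 2,897 kg, £20,192.09):
Base rate for 5756.45 is 27.5%.
5756.45 has an FTA preferential rate, but origin Eriia is not Solay; base rate stands.
Additional duty on 5756.45 from Eriia: +43%. Applied ad valorem rate: 27.5% + 43% = 70.5%.
Duty = £20,192.09 × 70.5% = £14,235.42.
Line 2 (3896.41, Solay, 908 kg, £132,858.56):
Base rate for 3896.41 is £2.32/kg.
Origin Solay qualifies under the Corova–Solay agreement and 3896.41 is covered: preferential rate Free applies instead.
Duty = £132,858.56 × 0% = £0.00.
Line 3 (7596.24, Eriia, 3,156 units, £748,129.80):
Code 7596.24 is under a tariff-rate quota (threshold 1,117 units). In-quota: 1,117 units at 7%; over-quota: 2,039 units at 17%.
Pro-rata value split: in-quota = £748,129.80 × 1,117/3,156 = £264,784.85; over-quota = £748,129.80 − £264,784.85 = £483,344.95.
In-quota duty = £264,784.85 × 7% = £18,534.94. Over-quota duty = £483,344.95 × 17% = £82,168.64.
Line duty = £18,534.94 + £82,168.64 = £100,703.58.
Total = £14,235.42 + £0.00 + £100,703.58 = £114,939.00.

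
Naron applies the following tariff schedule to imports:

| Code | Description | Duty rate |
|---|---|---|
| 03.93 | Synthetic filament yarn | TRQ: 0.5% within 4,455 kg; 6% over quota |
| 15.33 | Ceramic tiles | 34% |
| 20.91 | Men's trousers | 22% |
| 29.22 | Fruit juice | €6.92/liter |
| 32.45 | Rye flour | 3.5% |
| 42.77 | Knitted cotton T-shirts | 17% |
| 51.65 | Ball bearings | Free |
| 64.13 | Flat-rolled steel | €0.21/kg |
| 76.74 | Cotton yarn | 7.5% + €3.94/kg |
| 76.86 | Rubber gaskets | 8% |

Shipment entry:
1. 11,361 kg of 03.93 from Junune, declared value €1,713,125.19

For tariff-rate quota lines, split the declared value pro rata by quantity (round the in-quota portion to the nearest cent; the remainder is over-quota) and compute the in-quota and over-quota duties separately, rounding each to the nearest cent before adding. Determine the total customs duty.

€65,840.19

Line 1 (03.93, Junune, 11,361 kg, €1,713,125.19):
Code 03.93 is under a tariff-rate quota (threshold 4,455 kg). In-quota: 4,455 kg at 0.5%; over-quota: 6,906 kg at 6%.
Pro-rata value split: in-quota = €1,713,125.19 × 4,455/11,361 = €671,769.45; over-quota = €1,713,125.19 − €671,769.45 = €1,041,355.74.
In-quota duty = €671,769.45 × 0.5% = €3,358.85. Over-quota duty = €1,041,355.74 × 6% = €62,481.34.
Line duty = €3,358.85 + €62,481.34 = €65,840.19.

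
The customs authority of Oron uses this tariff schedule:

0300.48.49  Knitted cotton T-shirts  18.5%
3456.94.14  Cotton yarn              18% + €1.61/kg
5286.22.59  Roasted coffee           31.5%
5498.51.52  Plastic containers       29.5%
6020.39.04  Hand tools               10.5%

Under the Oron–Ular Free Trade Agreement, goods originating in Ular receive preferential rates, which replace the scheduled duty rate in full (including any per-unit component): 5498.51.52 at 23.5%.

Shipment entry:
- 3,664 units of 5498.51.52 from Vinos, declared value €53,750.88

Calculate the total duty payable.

Line 1 (5498.51.52, Vinos, 3,664 units, €53,750.88):
Base rate for 5498.51.52 is 29.5%.
5498.51.52 has an FTA preferential rate, but origin Vinos is not Ular; base rate stands.
Duty = €53,750.88 × 29.5% = €15,856.51.

€15,856.51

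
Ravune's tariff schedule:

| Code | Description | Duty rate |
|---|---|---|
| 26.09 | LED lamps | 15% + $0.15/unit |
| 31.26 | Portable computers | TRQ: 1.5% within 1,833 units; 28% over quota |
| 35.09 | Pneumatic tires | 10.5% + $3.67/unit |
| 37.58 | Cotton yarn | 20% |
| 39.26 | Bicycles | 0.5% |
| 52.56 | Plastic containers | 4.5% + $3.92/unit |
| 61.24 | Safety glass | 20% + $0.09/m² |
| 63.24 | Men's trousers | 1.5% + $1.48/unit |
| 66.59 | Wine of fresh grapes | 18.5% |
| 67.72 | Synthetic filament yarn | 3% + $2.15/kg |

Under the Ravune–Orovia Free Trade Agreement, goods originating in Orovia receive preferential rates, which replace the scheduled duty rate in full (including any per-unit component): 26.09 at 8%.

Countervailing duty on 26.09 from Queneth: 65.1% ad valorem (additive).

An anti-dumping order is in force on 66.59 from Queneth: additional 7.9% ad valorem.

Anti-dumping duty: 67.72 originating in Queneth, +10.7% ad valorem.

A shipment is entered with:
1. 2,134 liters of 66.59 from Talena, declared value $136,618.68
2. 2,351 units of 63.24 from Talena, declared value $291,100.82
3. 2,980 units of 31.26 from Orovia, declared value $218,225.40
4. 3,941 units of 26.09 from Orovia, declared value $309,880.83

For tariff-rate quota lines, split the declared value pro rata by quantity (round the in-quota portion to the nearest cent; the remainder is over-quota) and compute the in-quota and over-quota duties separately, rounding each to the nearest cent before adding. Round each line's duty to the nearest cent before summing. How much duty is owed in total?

$83,442.93

Line 1 (66.59, Talena, 2,134 liters, $136,618.68):
Base rate for 66.59 is 18.5%.
The additional-duty order on 66.59 targets Queneth, not Talena; it does not apply.
Duty = $136,618.68 × 18.5% = $25,274.46.
Line 2 (63.24, Talena, 2,351 units, $291,100.82):
Base rate for 63.24 is 1.5% + $1.48/unit.
Duty = $291,100.82 × 1.5% + 2,351 × $1.48 = $7,845.99.
Line 3 (31.26, Orovia, 2,980 units, $218,225.40):
Code 31.26 is under a tariff-rate quota (threshold 1,833 units). In-quota: 1,833 units at 1.5%; over-quota: 1,147 units at 28%.
Pro-rata value split: in-quota = $218,225.40 × 1,833/2,980 = $134,230.59; over-quota = $218,225.40 − $134,230.59 = $83,994.81.
In-quota duty = $134,230.59 × 1.5% = $2,013.46. Over-quota duty = $83,994.81 × 28% = $23,518.55.
Line duty = $2,013.46 + $23,518.55 = $25,532.01.
Line 4 (26.09, Orovia, 3,941 units, $309,880.83):
Base rate for 26.09 is 15% + $0.15/unit.
Origin Orovia qualifies under the Ravune–Orovia agreement and 26.09 is covered: preferential rate 8% applies instead.
The additional-duty order on 26.09 targets Queneth, not Orovia; it does not apply.
Duty = $309,880.83 × 8% = $24,790.47.
Total = $25,274.46 + $7,845.99 + $25,532.01 + $24,790.47 = $83,442.93.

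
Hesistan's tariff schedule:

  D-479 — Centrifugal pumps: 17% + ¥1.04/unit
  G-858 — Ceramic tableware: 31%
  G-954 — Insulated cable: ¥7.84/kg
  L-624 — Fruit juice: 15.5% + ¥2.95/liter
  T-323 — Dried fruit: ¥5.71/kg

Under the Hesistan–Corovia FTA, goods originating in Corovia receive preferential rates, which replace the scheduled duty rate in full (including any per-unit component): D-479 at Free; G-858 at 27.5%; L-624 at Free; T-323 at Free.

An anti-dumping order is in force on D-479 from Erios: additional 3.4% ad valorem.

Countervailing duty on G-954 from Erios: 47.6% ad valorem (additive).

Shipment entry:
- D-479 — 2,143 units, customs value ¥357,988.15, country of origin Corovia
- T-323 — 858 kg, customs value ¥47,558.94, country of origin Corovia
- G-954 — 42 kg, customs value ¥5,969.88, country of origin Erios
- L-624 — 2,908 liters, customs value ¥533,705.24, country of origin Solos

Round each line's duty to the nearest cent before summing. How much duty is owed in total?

¥94,473.85

Line 1 (D-479, Corovia, 2,143 units, ¥357,988.15):
Base rate for D-479 is 17% + ¥1.04/unit.
Origin Corovia qualifies under the Hesistan–Corovia agreement and D-479 is covered: preferential rate Free applies instead.
The additional-duty order on D-479 targets Erios, not Corovia; it does not apply.
Duty = ¥357,988.15 × 0% = ¥0.00.
Line 2 (T-323, Corovia, 858 kg, ¥47,558.94):
Base rate for T-323 is ¥5.71/kg.
Origin Corovia qualifies under the Hesistan–Corovia agreement and T-323 is covered: preferential rate Free applies instead.
Duty = ¥47,558.94 × 0% = ¥0.00.
Line 3 (G-954, Erios, 42 kg, ¥5,969.88):
Base rate for G-954 is ¥7.84/kg.
Additional duty on G-954 from Erios: +47.6% ad valorem. Applied ad valorem rate = 47.6%.
Duty = ¥5,969.88 × 47.6% + 42 × ¥7.84 = ¥3,170.94.
Line 4 (L-624, Solos, 2,908 liters, ¥533,705.24):
Base rate for L-624 is 15.5% + ¥2.95/liter.
L-624 has an FTA preferential rate, but origin Solos is not Corovia; base rate stands.
Duty = ¥533,705.24 × 15.5% + 2,908 × ¥2.95 = ¥91,302.91.
Total = ¥0.00 + ¥0.00 + ¥3,170.94 + ¥91,302.91 = ¥94,473.85.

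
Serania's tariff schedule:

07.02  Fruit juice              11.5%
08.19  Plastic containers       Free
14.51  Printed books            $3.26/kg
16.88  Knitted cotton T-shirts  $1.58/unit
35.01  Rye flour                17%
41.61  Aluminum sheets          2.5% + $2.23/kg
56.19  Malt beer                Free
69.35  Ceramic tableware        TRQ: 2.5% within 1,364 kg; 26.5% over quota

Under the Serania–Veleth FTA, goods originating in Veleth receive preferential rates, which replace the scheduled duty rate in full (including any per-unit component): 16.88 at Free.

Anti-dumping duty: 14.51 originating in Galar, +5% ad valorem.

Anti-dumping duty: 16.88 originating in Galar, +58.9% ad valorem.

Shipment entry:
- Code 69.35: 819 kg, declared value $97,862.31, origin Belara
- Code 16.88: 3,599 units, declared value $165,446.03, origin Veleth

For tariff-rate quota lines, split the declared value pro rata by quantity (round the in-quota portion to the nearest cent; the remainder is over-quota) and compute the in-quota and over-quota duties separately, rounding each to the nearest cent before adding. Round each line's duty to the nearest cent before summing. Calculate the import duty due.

Line 1 (69.35, Belara, 819 kg, $97,862.31):
Code 69.35 is under a tariff-rate quota (threshold 1,364 kg). Quantity 819 kg is within the quota, so the in-quota rate 2.5% applies to the full value.
Duty = $97,862.31 × 2.5% = $2,446.56.
Line 2 (16.88, Veleth, 3,599 units, $165,446.03):
Base rate for 16.88 is $1.58/unit.
Origin Veleth qualifies under the Serania–Veleth agreement and 16.88 is covered: preferential rate Free applies instead.
The additional-duty order on 16.88 targets Galar, not Veleth; it does not apply.
Duty = $165,446.03 × 0% = $0.00.
Total = $2,446.56 + $0.00 = $2,446.56.

$2,446.56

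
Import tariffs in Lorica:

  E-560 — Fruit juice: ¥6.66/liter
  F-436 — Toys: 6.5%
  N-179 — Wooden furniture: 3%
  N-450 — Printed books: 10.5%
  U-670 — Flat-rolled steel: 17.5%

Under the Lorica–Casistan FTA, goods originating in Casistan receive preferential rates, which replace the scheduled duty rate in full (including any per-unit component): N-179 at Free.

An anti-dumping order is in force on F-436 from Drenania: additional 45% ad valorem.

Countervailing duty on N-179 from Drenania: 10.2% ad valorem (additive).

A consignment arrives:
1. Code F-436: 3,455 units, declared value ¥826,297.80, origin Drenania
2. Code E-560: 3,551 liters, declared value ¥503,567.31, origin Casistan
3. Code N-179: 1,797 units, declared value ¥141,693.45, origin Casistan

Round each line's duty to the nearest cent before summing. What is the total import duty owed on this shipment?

¥449,193.03

Line 1 (F-436, Drenania, 3,455 units, ¥826,297.80):
Base rate for F-436 is 6.5%.
Additional duty on F-436 from Drenania: +45%. Applied ad valorem rate: 6.5% + 45% = 51.5%.
Duty = ¥826,297.80 × 51.5% = ¥425,543.37.
Line 2 (E-560, Casistan, 3,551 liters, ¥503,567.31):
Base rate for E-560 is ¥6.66/liter.
Origin Casistan is the FTA partner but E-560 is not on the preference list; base rate stands.
Duty = 3,551 × ¥6.66 = ¥23,649.66.
Line 3 (N-179, Casistan, 1,797 units, ¥141,693.45):
Base rate for N-179 is 3%.
Origin Casistan qualifies under the Lorica–Casistan agreement and N-179 is covered: preferential rate Free applies instead.
The additional-duty order on N-179 targets Drenania, not Casistan; it does not apply.
Duty = ¥141,693.45 × 0% = ¥0.00.
Total = ¥425,543.37 + ¥23,649.66 + ¥0.00 = ¥449,193.03.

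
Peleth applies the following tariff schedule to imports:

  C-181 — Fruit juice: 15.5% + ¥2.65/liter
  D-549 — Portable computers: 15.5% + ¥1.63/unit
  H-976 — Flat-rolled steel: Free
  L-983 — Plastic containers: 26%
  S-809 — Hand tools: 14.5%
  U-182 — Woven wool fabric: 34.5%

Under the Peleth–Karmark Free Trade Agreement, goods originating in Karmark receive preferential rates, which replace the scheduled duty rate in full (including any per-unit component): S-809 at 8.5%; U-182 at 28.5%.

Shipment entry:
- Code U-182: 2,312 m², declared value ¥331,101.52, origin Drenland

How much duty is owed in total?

¥114,230.02

Line 1 (U-182, Drenland, 2,312 m², ¥331,101.52):
Base rate for U-182 is 34.5%.
U-182 has an FTA preferential rate, but origin Drenland is not Karmark; base rate stands.
Duty = ¥331,101.52 × 34.5% = ¥114,230.02.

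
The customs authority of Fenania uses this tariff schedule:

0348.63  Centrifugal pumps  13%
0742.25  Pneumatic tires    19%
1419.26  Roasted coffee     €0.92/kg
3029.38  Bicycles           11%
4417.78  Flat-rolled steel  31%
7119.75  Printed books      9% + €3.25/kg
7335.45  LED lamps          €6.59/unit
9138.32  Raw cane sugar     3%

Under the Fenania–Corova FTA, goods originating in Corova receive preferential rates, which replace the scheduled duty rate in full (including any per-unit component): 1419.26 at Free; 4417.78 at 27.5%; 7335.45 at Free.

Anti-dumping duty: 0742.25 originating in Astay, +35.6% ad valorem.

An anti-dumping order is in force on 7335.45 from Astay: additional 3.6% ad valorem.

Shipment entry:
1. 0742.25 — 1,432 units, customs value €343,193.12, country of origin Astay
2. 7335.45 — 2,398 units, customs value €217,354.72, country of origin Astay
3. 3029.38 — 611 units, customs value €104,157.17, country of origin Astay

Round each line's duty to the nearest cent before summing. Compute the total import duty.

€222,468.32

Line 1 (0742.25, Astay, 1,432 units, €343,193.12):
Base rate for 0742.25 is 19%.
Additional duty on 0742.25 from Astay: +35.6%. Applied ad valorem rate: 19% + 35.6% = 54.6%.
Duty = €343,193.12 × 54.6% = €187,383.44.
Line 2 (7335.45, Astay, 2,398 units, €217,354.72):
Base rate for 7335.45 is €6.59/unit.
7335.45 has an FTA preferential rate, but origin Astay is not Corova; base rate stands.
Additional duty on 7335.45 from Astay: +3.6% ad valorem. Applied ad valorem rate = 3.6%.
Duty = €217,354.72 × 3.6% + 2,398 × €6.59 = €23,627.59.
Line 3 (3029.38, Astay, 611 units, €104,157.17):
Base rate for 3029.38 is 11%.
Duty = €104,157.17 × 11% = €11,457.29.
Total = €187,383.44 + €23,627.59 + €11,457.29 = €222,468.32.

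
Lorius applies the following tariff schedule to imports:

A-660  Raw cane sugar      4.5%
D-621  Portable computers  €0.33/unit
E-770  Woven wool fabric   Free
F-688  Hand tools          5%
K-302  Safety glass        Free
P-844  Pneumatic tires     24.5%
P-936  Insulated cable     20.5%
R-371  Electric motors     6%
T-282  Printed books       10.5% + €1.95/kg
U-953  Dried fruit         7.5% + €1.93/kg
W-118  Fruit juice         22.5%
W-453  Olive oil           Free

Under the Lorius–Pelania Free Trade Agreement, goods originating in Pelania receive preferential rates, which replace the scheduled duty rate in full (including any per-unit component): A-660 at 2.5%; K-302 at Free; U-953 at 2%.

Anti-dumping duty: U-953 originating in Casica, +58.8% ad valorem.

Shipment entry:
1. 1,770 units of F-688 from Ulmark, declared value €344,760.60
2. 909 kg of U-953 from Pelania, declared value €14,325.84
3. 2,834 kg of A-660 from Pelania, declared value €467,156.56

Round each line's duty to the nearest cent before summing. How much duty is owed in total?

€29,203.46

Line 1 (F-688, Ulmark, 1,770 units, €344,760.60):
Base rate for F-688 is 5%.
Duty = €344,760.60 × 5% = €17,238.03.
Line 2 (U-953, Pelania, 909 kg, €14,325.84):
Base rate for U-953 is 7.5% + €1.93/kg.
Origin Pelania qualifies under the Lorius–Pelania agreement and U-953 is covered: preferential rate 2% applies instead.
The additional-duty order on U-953 targets Casica, not Pelania; it does not apply.
Duty = €14,325.84 × 2% = €286.52.
Line 3 (A-660, Pelania, 2,834 kg, €467,156.56):
Base rate for A-660 is 4.5%.
Origin Pelania qualifies under the Lorius–Pelania agreement and A-660 is covered: preferential rate 2.5% applies instead.
Duty = €467,156.56 × 2.5% = €11,678.91.
Total = €17,238.03 + €286.52 + €11,678.91 = €29,203.46.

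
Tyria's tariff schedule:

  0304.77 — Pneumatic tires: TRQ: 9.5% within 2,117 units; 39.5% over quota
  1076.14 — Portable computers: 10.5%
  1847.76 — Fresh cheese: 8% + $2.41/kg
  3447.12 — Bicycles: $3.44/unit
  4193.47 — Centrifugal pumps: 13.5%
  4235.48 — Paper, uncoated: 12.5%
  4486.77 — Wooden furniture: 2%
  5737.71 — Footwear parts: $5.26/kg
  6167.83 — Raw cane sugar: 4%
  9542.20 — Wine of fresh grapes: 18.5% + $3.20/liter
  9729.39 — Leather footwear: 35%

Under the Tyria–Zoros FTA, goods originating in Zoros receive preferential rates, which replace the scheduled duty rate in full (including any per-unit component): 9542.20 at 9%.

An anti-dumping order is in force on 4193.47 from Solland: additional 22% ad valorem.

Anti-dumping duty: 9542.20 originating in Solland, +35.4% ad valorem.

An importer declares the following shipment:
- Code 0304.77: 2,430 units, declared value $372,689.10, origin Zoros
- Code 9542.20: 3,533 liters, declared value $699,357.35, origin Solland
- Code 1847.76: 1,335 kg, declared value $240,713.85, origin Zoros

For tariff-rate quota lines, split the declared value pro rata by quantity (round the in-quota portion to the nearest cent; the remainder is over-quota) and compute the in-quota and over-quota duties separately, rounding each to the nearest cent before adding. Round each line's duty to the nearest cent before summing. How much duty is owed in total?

Line 1 (0304.77, Zoros, 2,430 units, $372,689.10):
Code 0304.77 is under a tariff-rate quota (threshold 2,117 units). In-quota: 2,117 units at 9.5%; over-quota: 313 units at 39.5%.
Pro-rata value split: in-quota = $372,689.10 × 2,117/2,430 = $324,684.29; over-quota = $372,689.10 − $324,684.29 = $48,004.81.
In-quota duty = $324,684.29 × 9.5% = $30,845.01. Over-quota duty = $48,004.81 × 39.5% = $18,961.90.
Line duty = $30,845.01 + $18,961.90 = $49,806.91.
Line 2 (9542.20, Solland, 3,533 liters, $699,357.35):
Base rate for 9542.20 is 18.5% + $3.20/liter.
9542.20 has an FTA preferential rate, but origin Solland is not Zoros; base rate stands.
Additional duty on 9542.20 from Solland: +35.4%. Applied ad valorem rate: 18.5% + 35.4% = 53.9%.
Duty = $699,357.35 × 53.9% + 3,533 × $3.20 = $388,259.21.
Line 3 (1847.76, Zoros, 1,335 kg, $240,713.85):
Base rate for 1847.76 is 8% + $2.41/kg.
Origin Zoros is the FTA partner but 1847.76 is not on the preference list; base rate stands.
Duty = $240,713.85 × 8% + 1,335 × $2.41 = $22,474.46.
Total = $49,806.91 + $388,259.21 + $22,474.46 = $460,540.58.

$460,540.58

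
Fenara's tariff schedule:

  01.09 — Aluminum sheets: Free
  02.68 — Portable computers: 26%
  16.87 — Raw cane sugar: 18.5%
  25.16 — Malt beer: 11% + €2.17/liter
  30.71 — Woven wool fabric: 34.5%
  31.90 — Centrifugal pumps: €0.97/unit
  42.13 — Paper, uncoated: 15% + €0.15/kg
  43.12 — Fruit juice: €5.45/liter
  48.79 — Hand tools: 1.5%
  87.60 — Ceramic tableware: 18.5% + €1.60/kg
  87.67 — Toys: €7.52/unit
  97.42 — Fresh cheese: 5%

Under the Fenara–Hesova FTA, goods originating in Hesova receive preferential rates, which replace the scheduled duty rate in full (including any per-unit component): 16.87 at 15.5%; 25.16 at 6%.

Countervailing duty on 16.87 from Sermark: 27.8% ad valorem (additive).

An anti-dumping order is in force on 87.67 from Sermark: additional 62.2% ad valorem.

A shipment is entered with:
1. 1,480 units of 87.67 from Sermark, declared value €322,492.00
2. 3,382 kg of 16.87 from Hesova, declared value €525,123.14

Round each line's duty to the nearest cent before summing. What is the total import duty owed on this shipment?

€293,113.71

Line 1 (87.67, Sermark, 1,480 units, €322,492.00):
Base rate for 87.67 is €7.52/unit.
Additional duty on 87.67 from Sermark: +62.2% ad valorem. Applied ad valorem rate = 62.2%.
Duty = €322,492.00 × 62.2% + 1,480 × €7.52 = €211,719.62.
Line 2 (16.87, Hesova, 3,382 kg, €525,123.14):
Base rate for 16.87 is 18.5%.
Origin Hesova qualifies under the Fenara–Hesova agreement and 16.87 is covered: preferential rate 15.5% applies instead.
The additional-duty order on 16.87 targets Sermark, not Hesova; it does not apply.
Duty = €525,123.14 × 15.5% = €81,394.09.
Total = €211,719.62 + €81,394.09 = €293,113.71.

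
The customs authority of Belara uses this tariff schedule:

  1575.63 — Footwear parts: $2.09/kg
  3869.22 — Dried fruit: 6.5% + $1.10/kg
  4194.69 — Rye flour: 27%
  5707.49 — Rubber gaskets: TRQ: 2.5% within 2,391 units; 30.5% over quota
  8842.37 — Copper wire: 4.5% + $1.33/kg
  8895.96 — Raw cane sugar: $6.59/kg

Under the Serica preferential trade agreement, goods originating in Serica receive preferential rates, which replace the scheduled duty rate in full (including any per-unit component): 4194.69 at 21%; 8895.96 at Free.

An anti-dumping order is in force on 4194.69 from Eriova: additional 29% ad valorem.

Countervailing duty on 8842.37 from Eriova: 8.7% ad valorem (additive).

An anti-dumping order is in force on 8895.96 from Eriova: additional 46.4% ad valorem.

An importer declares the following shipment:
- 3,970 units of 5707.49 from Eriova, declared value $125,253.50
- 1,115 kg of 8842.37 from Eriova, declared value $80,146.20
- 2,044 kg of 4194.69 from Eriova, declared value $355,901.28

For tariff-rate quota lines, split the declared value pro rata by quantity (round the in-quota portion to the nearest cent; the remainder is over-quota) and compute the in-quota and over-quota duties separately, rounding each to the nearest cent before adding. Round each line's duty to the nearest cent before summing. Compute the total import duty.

$228,447.19

Line 1 (5707.49, Eriova, 3,970 units, $125,253.50):
Code 5707.49 is under a tariff-rate quota (threshold 2,391 units). In-quota: 2,391 units at 2.5%; over-quota: 1,579 units at 30.5%.
Pro-rata value split: in-quota = $125,253.50 × 2,391/3,970 = $75,436.05; over-quota = $125,253.50 − $75,436.05 = $49,817.45.
In-quota duty = $75,436.05 × 2.5% = $1,885.90. Over-quota duty = $49,817.45 × 30.5% = $15,194.32.
Line duty = $1,885.90 + $15,194.32 = $17,080.22.
Line 2 (8842.37, Eriova, 1,115 kg, $80,146.20):
Base rate for 8842.37 is 4.5% + $1.33/kg.
Additional duty on 8842.37 from Eriova: +8.7%. Applied ad valorem rate: 4.5% + 8.7% = 13.2%.
Duty = $80,146.20 × 13.2% + 1,115 × $1.33 = $12,062.25.
Line 3 (4194.69, Eriova, 2,044 kg, $355,901.28):
Base rate for 4194.69 is 27%.
4194.69 has an FTA preferential rate, but origin Eriova is not Serica; base rate stands.
Additional duty on 4194.69 from Eriova: +29%. Applied ad valorem rate: 27% + 29% = 56%.
Duty = $355,901.28 × 56% = $199,304.72.
Total = $17,080.22 + $12,062.25 + $199,304.72 = $228,447.19.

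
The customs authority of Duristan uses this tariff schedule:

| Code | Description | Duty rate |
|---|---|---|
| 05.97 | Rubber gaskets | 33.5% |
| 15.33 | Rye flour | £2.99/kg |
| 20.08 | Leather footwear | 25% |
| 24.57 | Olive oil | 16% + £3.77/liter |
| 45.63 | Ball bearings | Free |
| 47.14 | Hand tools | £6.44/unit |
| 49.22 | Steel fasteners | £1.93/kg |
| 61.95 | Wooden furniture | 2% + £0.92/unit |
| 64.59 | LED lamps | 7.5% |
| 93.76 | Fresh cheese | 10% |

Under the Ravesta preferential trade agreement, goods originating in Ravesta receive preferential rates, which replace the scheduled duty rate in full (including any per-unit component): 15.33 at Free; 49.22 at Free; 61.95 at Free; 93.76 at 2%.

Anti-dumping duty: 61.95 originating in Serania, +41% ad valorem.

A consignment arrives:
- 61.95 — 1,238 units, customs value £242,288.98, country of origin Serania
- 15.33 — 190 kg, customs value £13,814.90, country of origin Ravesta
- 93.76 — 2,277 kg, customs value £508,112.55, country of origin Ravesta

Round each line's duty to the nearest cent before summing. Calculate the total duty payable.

£115,485.47

Line 1 (61.95, Serania, 1,238 units, £242,288.98):
Base rate for 61.95 is 2% + £0.92/unit.
61.95 has an FTA preferential rate, but origin Serania is not Ravesta; base rate stands.
Additional duty on 61.95 from Serania: +41%. Applied ad valorem rate: 2% + 41% = 43%.
Duty = £242,288.98 × 43% + 1,238 × £0.92 = £105,323.22.
Line 2 (15.33, Ravesta, 190 kg, £13,814.90):
Base rate for 15.33 is £2.99/kg.
Origin Ravesta qualifies under the Duristan–Ravesta agreement and 15.33 is covered: preferential rate Free applies instead.
Duty = £13,814.90 × 0% = £0.00.
Line 3 (93.76, Ravesta, 2,277 kg, £508,112.55):
Base rate for 93.76 is 10%.
Origin Ravesta qualifies under the Duristan–Ravesta agreement and 93.76 is covered: preferential rate 2% applies instead.
Duty = £508,112.55 × 2% = £10,162.25.
Total = £105,323.22 + £0.00 + £10,162.25 = £115,485.47.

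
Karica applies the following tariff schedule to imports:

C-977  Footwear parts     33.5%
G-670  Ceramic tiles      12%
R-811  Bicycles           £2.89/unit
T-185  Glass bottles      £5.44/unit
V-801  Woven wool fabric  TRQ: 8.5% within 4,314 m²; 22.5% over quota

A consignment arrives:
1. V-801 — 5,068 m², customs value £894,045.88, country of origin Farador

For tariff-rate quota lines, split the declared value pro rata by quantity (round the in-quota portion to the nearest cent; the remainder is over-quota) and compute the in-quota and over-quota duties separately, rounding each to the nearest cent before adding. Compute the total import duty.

£94,615.74

Line 1 (V-801, Farador, 5,068 m², £894,045.88):
Code V-801 is under a tariff-rate quota (threshold 4,314 m²). In-quota: 4,314 m² at 8.5%; over-quota: 754 m² at 22.5%.
Pro-rata value split: in-quota = £894,045.88 × 4,314/5,068 = £761,032.74; over-quota = £894,045.88 − £761,032.74 = £133,013.14.
In-quota duty = £761,032.74 × 8.5% = £64,687.78. Over-quota duty = £133,013.14 × 22.5% = £29,927.96.
Line duty = £64,687.78 + £29,927.96 = £94,615.74.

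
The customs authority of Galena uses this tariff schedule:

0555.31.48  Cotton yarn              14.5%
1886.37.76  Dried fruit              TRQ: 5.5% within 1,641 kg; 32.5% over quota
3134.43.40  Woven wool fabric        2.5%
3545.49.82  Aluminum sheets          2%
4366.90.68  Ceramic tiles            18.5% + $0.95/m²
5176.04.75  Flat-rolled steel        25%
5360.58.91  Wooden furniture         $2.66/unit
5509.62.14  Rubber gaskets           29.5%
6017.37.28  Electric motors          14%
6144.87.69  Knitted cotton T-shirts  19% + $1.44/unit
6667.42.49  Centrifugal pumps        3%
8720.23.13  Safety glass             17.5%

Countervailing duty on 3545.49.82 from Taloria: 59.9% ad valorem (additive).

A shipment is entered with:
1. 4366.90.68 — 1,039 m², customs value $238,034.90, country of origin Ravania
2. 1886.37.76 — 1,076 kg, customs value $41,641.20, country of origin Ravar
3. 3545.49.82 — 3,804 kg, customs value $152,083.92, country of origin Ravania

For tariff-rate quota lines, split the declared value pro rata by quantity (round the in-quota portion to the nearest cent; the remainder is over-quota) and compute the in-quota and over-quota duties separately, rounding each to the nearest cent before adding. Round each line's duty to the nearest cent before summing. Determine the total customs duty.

$50,355.46

Line 1 (4366.90.68, Ravania, 1,039 m², $238,034.90):
Base rate for 4366.90.68 is 18.5% + $0.95/m².
Duty = $238,034.90 × 18.5% + 1,039 × $0.95 = $45,023.51.
Line 2 (1886.37.76, Ravar, 1,076 kg, $41,641.20):
Code 1886.37.76 is under a tariff-rate quota (threshold 1,641 kg). Quantity 1,076 kg is within the quota, so the in-quota rate 5.5% applies to the full value.
Duty = $41,641.20 × 5.5% = $2,290.27.
Line 3 (3545.49.82, Ravania, 3,804 kg, $152,083.92):
Base rate for 3545.49.82 is 2%.
The additional-duty order on 3545.49.82 targets Taloria, not Ravania; it does not apply.
Duty = $152,083.92 × 2% = $3,041.68.
Total = $45,023.51 + $2,290.27 + $3,041.68 = $50,355.46.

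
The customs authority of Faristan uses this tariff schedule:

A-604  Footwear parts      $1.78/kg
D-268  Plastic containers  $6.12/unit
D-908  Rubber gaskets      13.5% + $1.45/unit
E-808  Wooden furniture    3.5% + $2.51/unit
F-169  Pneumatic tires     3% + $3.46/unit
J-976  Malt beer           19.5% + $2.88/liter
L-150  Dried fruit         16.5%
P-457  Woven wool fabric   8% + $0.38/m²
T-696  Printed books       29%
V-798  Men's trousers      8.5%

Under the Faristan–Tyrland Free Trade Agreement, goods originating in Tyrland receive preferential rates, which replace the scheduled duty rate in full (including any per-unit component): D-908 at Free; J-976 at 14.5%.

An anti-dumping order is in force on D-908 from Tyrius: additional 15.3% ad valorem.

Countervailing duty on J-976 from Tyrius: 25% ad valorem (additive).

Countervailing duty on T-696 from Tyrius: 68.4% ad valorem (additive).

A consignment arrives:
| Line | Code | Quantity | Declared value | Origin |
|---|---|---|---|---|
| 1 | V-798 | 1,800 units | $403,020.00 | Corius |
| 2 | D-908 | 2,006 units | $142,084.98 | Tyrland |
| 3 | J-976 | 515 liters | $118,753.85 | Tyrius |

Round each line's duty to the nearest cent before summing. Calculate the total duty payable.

$88,585.36

Line 1 (V-798, Corius, 1,800 units, $403,020.00):
Base rate for V-798 is 8.5%.
Duty = $403,020.00 × 8.5% = $34,256.70.
Line 2 (D-908, Tyrland, 2,006 units, $142,084.98):
Base rate for D-908 is 13.5% + $1.45/unit.
Origin Tyrland qualifies under the Faristan–Tyrland agreement and D-908 is covered: preferential rate Free applies instead.
The additional-duty order on D-908 targets Tyrius, not Tyrland; it does not apply.
Duty = $142,084.98 × 0% = $0.00.
Line 3 (J-976, Tyrius, 515 liters, $118,753.85):
Base rate for J-976 is 19.5% + $2.88/liter.
J-976 has an FTA preferential rate, but origin Tyrius is not Tyrland; base rate stands.
Additional duty on J-976 from Tyrius: +25%. Applied ad valorem rate: 19.5% + 25% = 44.5%.
Duty = $118,753.85 × 44.5% + 515 × $2.88 = $54,328.66.
Total = $34,256.70 + $0.00 + $54,328.66 = $88,585.36.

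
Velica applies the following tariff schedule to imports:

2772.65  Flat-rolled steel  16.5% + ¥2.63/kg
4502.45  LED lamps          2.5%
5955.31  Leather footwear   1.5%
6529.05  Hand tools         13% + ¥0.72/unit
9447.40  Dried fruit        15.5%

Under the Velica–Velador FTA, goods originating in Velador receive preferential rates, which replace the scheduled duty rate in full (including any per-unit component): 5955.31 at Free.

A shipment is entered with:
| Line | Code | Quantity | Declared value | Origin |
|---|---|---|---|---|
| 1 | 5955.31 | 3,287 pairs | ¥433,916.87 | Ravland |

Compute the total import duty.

Line 1 (5955.31, Ravland, 3,287 pairs, ¥433,916.87):
Base rate for 5955.31 is 1.5%.
5955.31 has an FTA preferential rate, but origin Ravland is not Velador; base rate stands.
Duty = ¥433,916.87 × 1.5% = ¥6,508.75.

¥6,508.75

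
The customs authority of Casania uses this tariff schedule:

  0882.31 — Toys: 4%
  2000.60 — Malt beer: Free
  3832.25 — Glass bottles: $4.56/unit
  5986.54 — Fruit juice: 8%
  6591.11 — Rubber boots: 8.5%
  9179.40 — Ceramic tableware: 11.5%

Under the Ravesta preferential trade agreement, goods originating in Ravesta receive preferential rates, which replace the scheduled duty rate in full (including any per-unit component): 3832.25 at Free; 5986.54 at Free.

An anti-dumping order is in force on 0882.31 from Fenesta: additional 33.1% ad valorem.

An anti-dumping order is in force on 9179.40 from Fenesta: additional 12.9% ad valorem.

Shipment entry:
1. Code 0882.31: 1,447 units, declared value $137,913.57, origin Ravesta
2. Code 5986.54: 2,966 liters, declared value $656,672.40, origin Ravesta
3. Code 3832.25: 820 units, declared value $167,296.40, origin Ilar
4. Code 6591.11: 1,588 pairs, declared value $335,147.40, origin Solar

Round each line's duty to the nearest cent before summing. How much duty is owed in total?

$37,743.27

Line 1 (0882.31, Ravesta, 1,447 units, $137,913.57):
Base rate for 0882.31 is 4%.
Origin Ravesta is the FTA partner but 0882.31 is not on the preference list; base rate stands.
The additional-duty order on 0882.31 targets Fenesta, not Ravesta; it does not apply.
Duty = $137,913.57 × 4% = $5,516.54.
Line 2 (5986.54, Ravesta, 2,966 liters, $656,672.40):
Base rate for 5986.54 is 8%.
Origin Ravesta qualifies under the Casania–Ravesta agreement and 5986.54 is covered: preferential rate Free applies instead.
Duty = $656,672.40 × 0% = $0.00.
Line 3 (3832.25, Ilar, 820 units, $167,296.40):
Base rate for 3832.25 is $4.56/unit.
3832.25 has an FTA preferential rate, but origin Ilar is not Ravesta; base rate stands.
Duty = 820 × $4.56 = $3,739.20.
Line 4 (6591.11, Solar, 1,588 pairs, $335,147.40):
Base rate for 6591.11 is 8.5%.
Duty = $335,147.40 × 8.5% = $28,487.53.
Total = $5,516.54 + $0.00 + $3,739.20 + $28,487.53 = $37,743.27.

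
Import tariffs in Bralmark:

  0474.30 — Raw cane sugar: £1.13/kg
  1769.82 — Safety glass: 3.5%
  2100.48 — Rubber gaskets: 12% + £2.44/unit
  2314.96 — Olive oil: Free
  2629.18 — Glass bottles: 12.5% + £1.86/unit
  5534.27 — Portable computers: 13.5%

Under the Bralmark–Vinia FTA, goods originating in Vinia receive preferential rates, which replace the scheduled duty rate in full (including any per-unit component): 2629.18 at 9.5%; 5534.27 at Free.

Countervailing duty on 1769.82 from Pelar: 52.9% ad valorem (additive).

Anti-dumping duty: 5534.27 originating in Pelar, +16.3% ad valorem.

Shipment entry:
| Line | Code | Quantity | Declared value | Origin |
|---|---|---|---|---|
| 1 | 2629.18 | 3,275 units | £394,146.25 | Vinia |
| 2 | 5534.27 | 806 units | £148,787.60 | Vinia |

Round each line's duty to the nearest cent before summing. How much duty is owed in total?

Line 1 (2629.18, Vinia, 3,275 units, £394,146.25):
Base rate for 2629.18 is 12.5% + £1.86/unit.
Origin Vinia qualifies under the Bralmark–Vinia agreement and 2629.18 is covered: preferential rate 9.5% applies instead.
Duty = £394,146.25 × 9.5% = £37,443.89.
Line 2 (5534.27, Vinia, 806 units, £148,787.60):
Base rate for 5534.27 is 13.5%.
Origin Vinia qualifies under the Bralmark–Vinia agreement and 5534.27 is covered: preferential rate Free applies instead.
The additional-duty order on 5534.27 targets Pelar, not Vinia; it does not apply.
Duty = £148,787.60 × 0% = £0.00.
Total = £37,443.89 + £0.00 = £37,443.89.

£37,443.89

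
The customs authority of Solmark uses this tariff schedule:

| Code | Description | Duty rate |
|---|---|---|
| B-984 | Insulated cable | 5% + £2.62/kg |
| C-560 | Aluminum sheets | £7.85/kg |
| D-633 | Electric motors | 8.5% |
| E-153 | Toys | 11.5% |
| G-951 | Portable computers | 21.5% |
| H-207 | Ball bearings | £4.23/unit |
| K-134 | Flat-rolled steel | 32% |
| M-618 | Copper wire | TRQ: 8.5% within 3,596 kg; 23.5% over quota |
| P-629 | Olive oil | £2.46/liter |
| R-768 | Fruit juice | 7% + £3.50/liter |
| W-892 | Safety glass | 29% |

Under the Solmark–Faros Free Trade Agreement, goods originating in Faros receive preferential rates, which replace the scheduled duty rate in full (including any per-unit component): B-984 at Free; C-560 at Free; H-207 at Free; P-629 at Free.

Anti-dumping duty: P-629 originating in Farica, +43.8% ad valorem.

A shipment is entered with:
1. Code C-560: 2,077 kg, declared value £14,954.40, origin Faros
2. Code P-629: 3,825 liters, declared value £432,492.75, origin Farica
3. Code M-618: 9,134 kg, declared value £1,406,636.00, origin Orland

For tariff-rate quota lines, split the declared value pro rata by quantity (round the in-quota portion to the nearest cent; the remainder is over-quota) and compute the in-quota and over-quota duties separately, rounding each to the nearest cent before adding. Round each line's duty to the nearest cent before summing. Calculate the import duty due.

£446,333.18

Line 1 (C-560, Faros, 2,077 kg, £14,954.40):
Base rate for C-560 is £7.85/kg.
Origin Faros qualifies under the Solmark–Faros agreement and C-560 is covered: preferential rate Free applies instead.
Duty = £14,954.40 × 0% = £0.00.
Line 2 (P-629, Farica, 3,825 liters, £432,492.75):
Base rate for P-629 is £2.46/liter.
P-629 has an FTA preferential rate, but origin Farica is not Faros; base rate stands.
Additional duty on P-629 from Farica: +43.8% ad valorem. Applied ad valorem rate = 43.8%.
Duty = £432,492.75 × 43.8% + 3,825 × £2.46 = £198,841.32.
Line 3 (M-618, Orland, 9,134 kg, £1,406,636.00):
Code M-618 is under a tariff-rate quota (threshold 3,596 kg). In-quota: 3,596 kg at 8.5%; over-quota: 5,538 kg at 23.5%.
Pro-rata value split: in-quota = £1,406,636.00 × 3,596/9,134 = £553,784.00; over-quota = £1,406,636.00 − £553,784.00 = £852,852.00.
In-quota duty = £553,784.00 × 8.5% = £47,071.64. Over-quota duty = £852,852.00 × 23.5% = £200,420.22.
Line duty = £47,071.64 + £200,420.22 = £247,491.86.
Total = £0.00 + £198,841.32 + £247,491.86 = £446,333.18.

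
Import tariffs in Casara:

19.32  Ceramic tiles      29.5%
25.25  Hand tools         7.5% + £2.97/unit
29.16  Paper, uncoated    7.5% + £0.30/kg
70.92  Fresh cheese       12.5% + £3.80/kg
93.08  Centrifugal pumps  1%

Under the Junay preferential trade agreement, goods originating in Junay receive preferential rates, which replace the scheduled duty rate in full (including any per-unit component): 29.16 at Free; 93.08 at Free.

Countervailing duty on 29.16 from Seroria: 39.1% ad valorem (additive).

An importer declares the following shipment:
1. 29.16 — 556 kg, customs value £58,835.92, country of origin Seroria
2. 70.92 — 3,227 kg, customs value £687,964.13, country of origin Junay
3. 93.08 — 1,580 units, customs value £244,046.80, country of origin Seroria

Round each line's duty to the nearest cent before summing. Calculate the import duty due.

£128,282.93

Line 1 (29.16, Seroria, 556 kg, £58,835.92):
Base rate for 29.16 is 7.5% + £0.30/kg.
29.16 has an FTA preferential rate, but origin Seroria is not Junay; base rate stands.
Additional duty on 29.16 from Seroria: +39.1%. Applied ad valorem rate: 7.5% + 39.1% = 46.6%.
Duty = £58,835.92 × 46.6% + 556 × £0.30 = £27,584.34.
Line 2 (70.92, Junay, 3,227 kg, £687,964.13):
Base rate for 70.92 is 12.5% + £3.80/kg.
Origin Junay is the FTA partner but 70.92 is not on the preference list; base rate stands.
Duty = £687,964.13 × 12.5% + 3,227 × £3.80 = £98,258.12.
Line 3 (93.08, Seroria, 1,580 units, £244,046.80):
Base rate for 93.08 is 1%.
93.08 has an FTA preferential rate, but origin Seroria is not Junay; base rate stands.
Duty = £244,046.80 × 1% = £2,440.47.
Total = £27,584.34 + £98,258.12 + £2,440.47 = £128,282.93.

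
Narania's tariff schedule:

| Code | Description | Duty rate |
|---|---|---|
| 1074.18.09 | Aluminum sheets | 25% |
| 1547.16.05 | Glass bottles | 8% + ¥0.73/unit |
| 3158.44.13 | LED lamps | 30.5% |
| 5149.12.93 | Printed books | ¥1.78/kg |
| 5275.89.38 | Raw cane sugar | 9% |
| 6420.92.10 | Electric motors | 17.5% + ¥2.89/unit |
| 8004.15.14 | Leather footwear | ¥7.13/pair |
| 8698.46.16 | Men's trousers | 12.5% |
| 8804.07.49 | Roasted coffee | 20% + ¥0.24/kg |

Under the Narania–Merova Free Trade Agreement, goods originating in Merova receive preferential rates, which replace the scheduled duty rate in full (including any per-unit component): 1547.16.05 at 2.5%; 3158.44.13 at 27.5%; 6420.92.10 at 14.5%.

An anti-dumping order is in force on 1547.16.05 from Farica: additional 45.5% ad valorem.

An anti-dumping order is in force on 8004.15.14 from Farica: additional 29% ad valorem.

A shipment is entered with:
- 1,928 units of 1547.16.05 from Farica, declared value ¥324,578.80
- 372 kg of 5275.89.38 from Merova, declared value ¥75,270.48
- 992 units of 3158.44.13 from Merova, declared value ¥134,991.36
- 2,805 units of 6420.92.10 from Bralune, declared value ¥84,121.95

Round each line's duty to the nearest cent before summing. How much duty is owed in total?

¥241,781.85

Line 1 (1547.16.05, Farica, 1,928 units, ¥324,578.80):
Base rate for 1547.16.05 is 8% + ¥0.73/unit.
1547.16.05 has an FTA preferential rate, but origin Farica is not Merova; base rate stands.
Additional duty on 1547.16.05 from Farica: +45.5%. Applied ad valorem rate: 8% + 45.5% = 53.5%.
Duty = ¥324,578.80 × 53.5% + 1,928 × ¥0.73 = ¥175,057.10.
Line 2 (5275.89.38, Merova, 372 kg, ¥75,270.48):
Base rate for 5275.89.38 is 9%.
Origin Merova is the FTA partner but 5275.89.38 is not on the preference list; base rate stands.
Duty = ¥75,270.48 × 9% = ¥6,774.34.
Line 3 (3158.44.13, Merova, 992 units, ¥134,991.36):
Base rate for 3158.44.13 is 30.5%.
Origin Merova qualifies under the Narania–Merova agreement and 3158.44.13 is covered: preferential rate 27.5% applies instead.
Duty = ¥134,991.36 × 27.5% = ¥37,122.62.
Line 4 (6420.92.10, Bralune, 2,805 units, ¥84,121.95):
Base rate for 6420.92.10 is 17.5% + ¥2.89/unit.
6420.92.10 has an FTA preferential rate, but origin Bralune is not Merova; base rate stands.
Duty = ¥84,121.95 × 17.5% + 2,805 × ¥2.89 = ¥22,827.79.
Total = ¥175,057.10 + ¥6,774.34 + ¥37,122.62 + ¥22,827.79 = ¥241,781.85.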